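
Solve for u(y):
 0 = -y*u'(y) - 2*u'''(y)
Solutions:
 u(y) = C1 + Integral(C2*airyai(-2^(2/3)*y/2) + C3*airybi(-2^(2/3)*y/2), y)


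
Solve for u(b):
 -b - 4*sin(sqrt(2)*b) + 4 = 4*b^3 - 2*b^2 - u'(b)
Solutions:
 u(b) = C1 + b^4 - 2*b^3/3 + b^2/2 - 4*b - 2*sqrt(2)*cos(sqrt(2)*b)


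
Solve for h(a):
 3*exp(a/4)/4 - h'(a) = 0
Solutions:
 h(a) = C1 + 3*exp(a/4)


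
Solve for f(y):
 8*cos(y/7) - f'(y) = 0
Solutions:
 f(y) = C1 + 56*sin(y/7)


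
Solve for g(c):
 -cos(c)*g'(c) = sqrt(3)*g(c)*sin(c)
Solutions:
 g(c) = C1*cos(c)^(sqrt(3))


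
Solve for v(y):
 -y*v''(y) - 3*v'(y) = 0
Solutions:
 v(y) = C1 + C2/y^2


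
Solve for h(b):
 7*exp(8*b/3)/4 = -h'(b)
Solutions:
 h(b) = C1 - 21*exp(8*b/3)/32


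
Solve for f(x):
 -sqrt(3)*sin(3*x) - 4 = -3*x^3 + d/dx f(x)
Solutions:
 f(x) = C1 + 3*x^4/4 - 4*x + sqrt(3)*cos(3*x)/3


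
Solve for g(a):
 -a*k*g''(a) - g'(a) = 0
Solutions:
 g(a) = C1 + a^(((re(k) - 1)*re(k) + im(k)^2)/(re(k)^2 + im(k)^2))*(C2*sin(log(a)*Abs(im(k))/(re(k)^2 + im(k)^2)) + C3*cos(log(a)*im(k)/(re(k)^2 + im(k)^2)))


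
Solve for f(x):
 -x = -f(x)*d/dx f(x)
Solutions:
 f(x) = -sqrt(C1 + x^2)
 f(x) = sqrt(C1 + x^2)


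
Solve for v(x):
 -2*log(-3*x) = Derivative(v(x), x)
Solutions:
 v(x) = C1 - 2*x*log(-x) + 2*x*(1 - log(3))


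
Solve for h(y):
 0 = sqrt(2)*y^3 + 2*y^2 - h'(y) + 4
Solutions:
 h(y) = C1 + sqrt(2)*y^4/4 + 2*y^3/3 + 4*y


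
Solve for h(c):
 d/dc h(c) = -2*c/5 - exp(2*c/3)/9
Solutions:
 h(c) = C1 - c^2/5 - exp(2*c/3)/6


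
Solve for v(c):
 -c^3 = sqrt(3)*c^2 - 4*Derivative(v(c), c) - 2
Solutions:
 v(c) = C1 + c^4/16 + sqrt(3)*c^3/12 - c/2


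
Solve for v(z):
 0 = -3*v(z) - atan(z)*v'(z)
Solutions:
 v(z) = C1*exp(-3*Integral(1/atan(z), z))


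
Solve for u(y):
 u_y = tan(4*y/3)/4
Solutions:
 u(y) = C1 - 3*log(cos(4*y/3))/16


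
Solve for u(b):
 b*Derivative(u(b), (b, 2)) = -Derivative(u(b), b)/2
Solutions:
 u(b) = C1 + C2*sqrt(b)


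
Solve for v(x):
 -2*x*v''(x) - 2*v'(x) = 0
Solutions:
 v(x) = C1 + C2*log(x)


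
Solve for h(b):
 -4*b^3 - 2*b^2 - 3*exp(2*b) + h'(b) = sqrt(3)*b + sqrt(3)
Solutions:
 h(b) = C1 + b^4 + 2*b^3/3 + sqrt(3)*b^2/2 + sqrt(3)*b + 3*exp(2*b)/2


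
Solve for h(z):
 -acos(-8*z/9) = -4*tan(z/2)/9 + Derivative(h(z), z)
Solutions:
 h(z) = C1 - z*acos(-8*z/9) - sqrt(81 - 64*z^2)/8 - 8*log(cos(z/2))/9


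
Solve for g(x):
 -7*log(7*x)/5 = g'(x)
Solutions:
 g(x) = C1 - 7*x*log(x)/5 - 7*x*log(7)/5 + 7*x/5


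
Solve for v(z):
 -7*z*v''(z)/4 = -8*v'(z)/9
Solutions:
 v(z) = C1 + C2*z^(95/63)


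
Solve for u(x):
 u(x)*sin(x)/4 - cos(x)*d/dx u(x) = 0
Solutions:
 u(x) = C1/cos(x)^(1/4)


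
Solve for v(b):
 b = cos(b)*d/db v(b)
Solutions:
 v(b) = C1 + Integral(b/cos(b), b)


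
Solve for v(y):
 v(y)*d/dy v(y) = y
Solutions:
 v(y) = -sqrt(C1 + y^2)
 v(y) = sqrt(C1 + y^2)


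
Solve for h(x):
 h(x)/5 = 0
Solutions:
 h(x) = 0


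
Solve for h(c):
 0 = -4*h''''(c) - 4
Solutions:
 h(c) = C1 + C2*c + C3*c^2 + C4*c^3 - c^4/24


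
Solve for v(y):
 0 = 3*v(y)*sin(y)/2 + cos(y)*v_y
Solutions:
 v(y) = C1*cos(y)^(3/2)


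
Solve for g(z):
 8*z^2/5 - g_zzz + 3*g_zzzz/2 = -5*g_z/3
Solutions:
 g(z) = C1 + C2*exp(z*(4/(9*sqrt(1945) + 397)^(1/3) + 4 + (9*sqrt(1945) + 397)^(1/3))/18)*sin(sqrt(3)*z*(-(9*sqrt(1945) + 397)^(1/3) + 4/(9*sqrt(1945) + 397)^(1/3))/18) + C3*exp(z*(4/(9*sqrt(1945) + 397)^(1/3) + 4 + (9*sqrt(1945) + 397)^(1/3))/18)*cos(sqrt(3)*z*(-(9*sqrt(1945) + 397)^(1/3) + 4/(9*sqrt(1945) + 397)^(1/3))/18) + C4*exp(z*(-(9*sqrt(1945) + 397)^(1/3) - 4/(9*sqrt(1945) + 397)^(1/3) + 2)/9) - 8*z^3/25 - 144*z/125


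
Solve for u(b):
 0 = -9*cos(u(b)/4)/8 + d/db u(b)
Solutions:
 -9*b/8 - 2*log(sin(u(b)/4) - 1) + 2*log(sin(u(b)/4) + 1) = C1


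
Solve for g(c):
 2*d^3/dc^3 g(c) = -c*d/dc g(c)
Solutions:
 g(c) = C1 + Integral(C2*airyai(-2^(2/3)*c/2) + C3*airybi(-2^(2/3)*c/2), c)


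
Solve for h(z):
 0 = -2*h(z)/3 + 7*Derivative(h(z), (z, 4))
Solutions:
 h(z) = C1*exp(-2^(1/4)*21^(3/4)*z/21) + C2*exp(2^(1/4)*21^(3/4)*z/21) + C3*sin(2^(1/4)*21^(3/4)*z/21) + C4*cos(2^(1/4)*21^(3/4)*z/21)


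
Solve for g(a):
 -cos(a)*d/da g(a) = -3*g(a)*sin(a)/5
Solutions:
 g(a) = C1/cos(a)^(3/5)


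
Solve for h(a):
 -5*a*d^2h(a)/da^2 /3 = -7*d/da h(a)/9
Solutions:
 h(a) = C1 + C2*a^(22/15)


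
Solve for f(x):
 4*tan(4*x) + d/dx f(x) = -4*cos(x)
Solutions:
 f(x) = C1 + log(cos(4*x)) - 4*sin(x)


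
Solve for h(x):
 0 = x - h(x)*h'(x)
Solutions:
 h(x) = -sqrt(C1 + x^2)
 h(x) = sqrt(C1 + x^2)


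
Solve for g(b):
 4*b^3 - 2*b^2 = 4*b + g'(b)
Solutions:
 g(b) = C1 + b^4 - 2*b^3/3 - 2*b^2


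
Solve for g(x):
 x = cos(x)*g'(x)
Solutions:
 g(x) = C1 + Integral(x/cos(x), x)


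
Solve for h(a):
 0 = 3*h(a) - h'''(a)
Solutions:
 h(a) = C3*exp(3^(1/3)*a) + (C1*sin(3^(5/6)*a/2) + C2*cos(3^(5/6)*a/2))*exp(-3^(1/3)*a/2)


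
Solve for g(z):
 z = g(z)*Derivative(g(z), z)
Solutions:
 g(z) = -sqrt(C1 + z^2)
 g(z) = sqrt(C1 + z^2)


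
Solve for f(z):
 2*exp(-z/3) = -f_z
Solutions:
 f(z) = C1 + 6*exp(-z/3)


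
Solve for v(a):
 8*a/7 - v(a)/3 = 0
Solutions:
 v(a) = 24*a/7


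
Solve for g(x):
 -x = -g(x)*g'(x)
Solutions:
 g(x) = -sqrt(C1 + x^2)
 g(x) = sqrt(C1 + x^2)


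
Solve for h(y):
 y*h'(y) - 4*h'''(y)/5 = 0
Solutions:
 h(y) = C1 + Integral(C2*airyai(10^(1/3)*y/2) + C3*airybi(10^(1/3)*y/2), y)


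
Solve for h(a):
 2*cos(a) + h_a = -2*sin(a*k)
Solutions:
 h(a) = C1 - 2*sin(a) + 2*cos(a*k)/k


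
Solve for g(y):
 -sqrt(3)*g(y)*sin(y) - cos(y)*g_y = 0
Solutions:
 g(y) = C1*cos(y)^(sqrt(3))


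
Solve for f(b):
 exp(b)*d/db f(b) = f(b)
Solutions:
 f(b) = C1*exp(-exp(-b))


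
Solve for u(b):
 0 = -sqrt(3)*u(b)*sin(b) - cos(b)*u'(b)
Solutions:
 u(b) = C1*cos(b)^(sqrt(3))


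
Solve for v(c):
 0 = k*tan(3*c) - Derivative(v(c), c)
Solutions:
 v(c) = C1 - k*log(cos(3*c))/3


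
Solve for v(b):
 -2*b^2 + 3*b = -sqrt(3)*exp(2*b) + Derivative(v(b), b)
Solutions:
 v(b) = C1 - 2*b^3/3 + 3*b^2/2 + sqrt(3)*exp(2*b)/2


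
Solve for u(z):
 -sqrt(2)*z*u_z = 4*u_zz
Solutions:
 u(z) = C1 + C2*erf(2^(3/4)*z/4)


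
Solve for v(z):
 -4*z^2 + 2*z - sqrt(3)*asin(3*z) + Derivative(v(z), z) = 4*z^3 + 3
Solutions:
 v(z) = C1 + z^4 + 4*z^3/3 - z^2 + 3*z + sqrt(3)*(z*asin(3*z) + sqrt(1 - 9*z^2)/3)


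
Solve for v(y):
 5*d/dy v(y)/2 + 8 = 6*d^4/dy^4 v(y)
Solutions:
 v(y) = C1 + C4*exp(90^(1/3)*y/6) - 16*y/5 + (C2*sin(10^(1/3)*3^(1/6)*y/4) + C3*cos(10^(1/3)*3^(1/6)*y/4))*exp(-90^(1/3)*y/12)


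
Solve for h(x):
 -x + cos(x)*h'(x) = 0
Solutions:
 h(x) = C1 + Integral(x/cos(x), x)


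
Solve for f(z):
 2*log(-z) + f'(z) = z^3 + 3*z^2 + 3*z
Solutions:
 f(z) = C1 + z^4/4 + z^3 + 3*z^2/2 - 2*z*log(-z) + 2*z


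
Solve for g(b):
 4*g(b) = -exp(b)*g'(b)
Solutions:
 g(b) = C1*exp(4*exp(-b))


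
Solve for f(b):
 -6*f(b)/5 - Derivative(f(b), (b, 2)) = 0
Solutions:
 f(b) = C1*sin(sqrt(30)*b/5) + C2*cos(sqrt(30)*b/5)


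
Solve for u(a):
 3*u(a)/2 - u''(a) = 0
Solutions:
 u(a) = C1*exp(-sqrt(6)*a/2) + C2*exp(sqrt(6)*a/2)


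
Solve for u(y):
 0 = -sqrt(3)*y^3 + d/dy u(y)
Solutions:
 u(y) = C1 + sqrt(3)*y^4/4


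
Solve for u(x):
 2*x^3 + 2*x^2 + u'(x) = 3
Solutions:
 u(x) = C1 - x^4/2 - 2*x^3/3 + 3*x


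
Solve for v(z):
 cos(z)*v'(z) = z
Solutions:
 v(z) = C1 + Integral(z/cos(z), z)


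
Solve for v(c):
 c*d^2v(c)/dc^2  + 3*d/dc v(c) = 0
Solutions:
 v(c) = C1 + C2/c^2


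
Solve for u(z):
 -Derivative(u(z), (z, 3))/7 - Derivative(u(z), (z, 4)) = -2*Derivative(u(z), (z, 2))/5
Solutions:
 u(z) = C1 + C2*z + C3*exp(z*(-5 + sqrt(1985))/70) + C4*exp(-z*(5 + sqrt(1985))/70)


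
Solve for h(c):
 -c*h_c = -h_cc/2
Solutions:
 h(c) = C1 + C2*erfi(c)


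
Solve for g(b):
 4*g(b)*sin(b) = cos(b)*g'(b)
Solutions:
 g(b) = C1/cos(b)^4


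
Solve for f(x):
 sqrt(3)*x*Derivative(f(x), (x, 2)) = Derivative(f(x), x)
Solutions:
 f(x) = C1 + C2*x^(sqrt(3)/3 + 1)


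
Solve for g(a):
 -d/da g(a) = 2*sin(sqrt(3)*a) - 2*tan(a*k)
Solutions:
 g(a) = C1 + 2*Piecewise((-log(cos(a*k))/k, Ne(k, 0)), (0, True)) + 2*sqrt(3)*cos(sqrt(3)*a)/3


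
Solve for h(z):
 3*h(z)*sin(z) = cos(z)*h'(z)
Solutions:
 h(z) = C1/cos(z)^3


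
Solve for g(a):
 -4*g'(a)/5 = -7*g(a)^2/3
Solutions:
 g(a) = -12/(C1 + 35*a)


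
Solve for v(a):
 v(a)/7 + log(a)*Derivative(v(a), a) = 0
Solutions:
 v(a) = C1*exp(-li(a)/7)


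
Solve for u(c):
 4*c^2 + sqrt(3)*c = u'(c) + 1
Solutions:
 u(c) = C1 + 4*c^3/3 + sqrt(3)*c^2/2 - c


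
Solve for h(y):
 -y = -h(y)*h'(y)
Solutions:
 h(y) = -sqrt(C1 + y^2)
 h(y) = sqrt(C1 + y^2)


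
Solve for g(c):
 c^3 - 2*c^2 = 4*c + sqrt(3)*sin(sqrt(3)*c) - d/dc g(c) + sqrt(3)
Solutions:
 g(c) = C1 - c^4/4 + 2*c^3/3 + 2*c^2 + sqrt(3)*c - cos(sqrt(3)*c)


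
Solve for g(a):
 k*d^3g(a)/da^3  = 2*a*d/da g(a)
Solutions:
 g(a) = C1 + Integral(C2*airyai(2^(1/3)*a*(1/k)^(1/3)) + C3*airybi(2^(1/3)*a*(1/k)^(1/3)), a)


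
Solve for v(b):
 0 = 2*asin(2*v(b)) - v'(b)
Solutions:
 Integral(1/asin(2*_y), (_y, v(b))) = C1 + 2*b


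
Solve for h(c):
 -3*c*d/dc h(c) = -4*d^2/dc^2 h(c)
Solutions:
 h(c) = C1 + C2*erfi(sqrt(6)*c/4)


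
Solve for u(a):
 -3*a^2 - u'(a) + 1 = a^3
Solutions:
 u(a) = C1 - a^4/4 - a^3 + a


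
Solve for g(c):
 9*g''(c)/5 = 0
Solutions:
 g(c) = C1 + C2*c


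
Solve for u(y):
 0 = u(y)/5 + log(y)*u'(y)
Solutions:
 u(y) = C1*exp(-li(y)/5)


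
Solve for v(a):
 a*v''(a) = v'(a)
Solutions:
 v(a) = C1 + C2*a^2


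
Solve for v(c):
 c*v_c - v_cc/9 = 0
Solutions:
 v(c) = C1 + C2*erfi(3*sqrt(2)*c/2)


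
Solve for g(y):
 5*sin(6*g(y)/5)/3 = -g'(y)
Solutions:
 5*y/3 + 5*log(cos(6*g(y)/5) - 1)/12 - 5*log(cos(6*g(y)/5) + 1)/12 = C1


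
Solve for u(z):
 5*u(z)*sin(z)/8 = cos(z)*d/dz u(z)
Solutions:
 u(z) = C1/cos(z)^(5/8)


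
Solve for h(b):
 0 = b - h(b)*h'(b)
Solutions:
 h(b) = -sqrt(C1 + b^2)
 h(b) = sqrt(C1 + b^2)


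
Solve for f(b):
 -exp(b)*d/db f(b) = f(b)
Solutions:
 f(b) = C1*exp(exp(-b))


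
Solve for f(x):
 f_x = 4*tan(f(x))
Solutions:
 f(x) = pi - asin(C1*exp(4*x))
 f(x) = asin(C1*exp(4*x))


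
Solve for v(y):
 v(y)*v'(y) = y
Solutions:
 v(y) = -sqrt(C1 + y^2)
 v(y) = sqrt(C1 + y^2)


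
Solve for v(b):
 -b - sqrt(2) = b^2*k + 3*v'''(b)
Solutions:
 v(b) = C1 + C2*b + C3*b^2 - b^5*k/180 - b^4/72 - sqrt(2)*b^3/18


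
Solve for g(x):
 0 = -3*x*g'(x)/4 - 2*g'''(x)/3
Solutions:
 g(x) = C1 + Integral(C2*airyai(-3^(2/3)*x/2) + C3*airybi(-3^(2/3)*x/2), x)


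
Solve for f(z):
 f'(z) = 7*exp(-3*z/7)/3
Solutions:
 f(z) = C1 - 49*exp(-3*z/7)/9


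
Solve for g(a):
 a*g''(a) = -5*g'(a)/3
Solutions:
 g(a) = C1 + C2/a^(2/3)


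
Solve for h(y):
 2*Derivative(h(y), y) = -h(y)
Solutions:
 h(y) = C1*exp(-y/2)


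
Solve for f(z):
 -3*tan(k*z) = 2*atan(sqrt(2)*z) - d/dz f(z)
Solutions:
 f(z) = C1 + 2*z*atan(sqrt(2)*z) + 3*Piecewise((-log(cos(k*z))/k, Ne(k, 0)), (0, True)) - sqrt(2)*log(2*z^2 + 1)/2


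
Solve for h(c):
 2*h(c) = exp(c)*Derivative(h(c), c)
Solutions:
 h(c) = C1*exp(-2*exp(-c))


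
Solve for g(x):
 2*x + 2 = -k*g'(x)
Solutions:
 g(x) = C1 - x^2/k - 2*x/k


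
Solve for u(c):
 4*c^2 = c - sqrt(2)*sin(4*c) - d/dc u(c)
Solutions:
 u(c) = C1 - 4*c^3/3 + c^2/2 + sqrt(2)*cos(4*c)/4


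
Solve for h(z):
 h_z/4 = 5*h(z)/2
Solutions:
 h(z) = C1*exp(10*z)


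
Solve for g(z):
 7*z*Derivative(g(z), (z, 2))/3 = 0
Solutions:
 g(z) = C1 + C2*z


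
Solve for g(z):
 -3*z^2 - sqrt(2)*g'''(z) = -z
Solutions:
 g(z) = C1 + C2*z + C3*z^2 - sqrt(2)*z^5/40 + sqrt(2)*z^4/48


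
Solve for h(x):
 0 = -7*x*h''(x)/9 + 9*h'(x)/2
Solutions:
 h(x) = C1 + C2*x^(95/14)


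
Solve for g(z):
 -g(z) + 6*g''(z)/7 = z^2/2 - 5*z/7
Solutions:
 g(z) = C1*exp(-sqrt(42)*z/6) + C2*exp(sqrt(42)*z/6) - z^2/2 + 5*z/7 - 6/7


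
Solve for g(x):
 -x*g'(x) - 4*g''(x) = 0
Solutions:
 g(x) = C1 + C2*erf(sqrt(2)*x/4)


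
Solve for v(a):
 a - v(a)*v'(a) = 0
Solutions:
 v(a) = -sqrt(C1 + a^2)
 v(a) = sqrt(C1 + a^2)


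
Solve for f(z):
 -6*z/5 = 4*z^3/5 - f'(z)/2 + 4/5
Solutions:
 f(z) = C1 + 2*z^4/5 + 6*z^2/5 + 8*z/5


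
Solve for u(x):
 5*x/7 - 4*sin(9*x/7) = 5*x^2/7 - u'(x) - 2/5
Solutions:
 u(x) = C1 + 5*x^3/21 - 5*x^2/14 - 2*x/5 - 28*cos(9*x/7)/9


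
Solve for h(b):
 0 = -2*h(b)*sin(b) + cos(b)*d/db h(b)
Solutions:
 h(b) = C1/cos(b)^2


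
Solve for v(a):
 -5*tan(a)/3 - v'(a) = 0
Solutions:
 v(a) = C1 + 5*log(cos(a))/3


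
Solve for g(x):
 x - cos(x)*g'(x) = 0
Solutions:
 g(x) = C1 + Integral(x/cos(x), x)


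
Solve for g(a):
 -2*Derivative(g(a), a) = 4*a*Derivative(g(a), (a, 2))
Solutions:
 g(a) = C1 + C2*sqrt(a)


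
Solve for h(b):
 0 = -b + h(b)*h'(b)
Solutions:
 h(b) = -sqrt(C1 + b^2)
 h(b) = sqrt(C1 + b^2)


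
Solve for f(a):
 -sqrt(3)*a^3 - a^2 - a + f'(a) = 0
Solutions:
 f(a) = C1 + sqrt(3)*a^4/4 + a^3/3 + a^2/2


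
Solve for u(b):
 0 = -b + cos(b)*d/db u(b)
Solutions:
 u(b) = C1 + Integral(b/cos(b), b)


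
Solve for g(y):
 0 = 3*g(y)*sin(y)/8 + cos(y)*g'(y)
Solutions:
 g(y) = C1*cos(y)^(3/8)


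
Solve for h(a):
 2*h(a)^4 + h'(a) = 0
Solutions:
 h(a) = (-3^(2/3) - 3*3^(1/6)*I)*(1/(C1 + 2*a))^(1/3)/6
 h(a) = (-3^(2/3) + 3*3^(1/6)*I)*(1/(C1 + 2*a))^(1/3)/6
 h(a) = (1/(C1 + 6*a))^(1/3)


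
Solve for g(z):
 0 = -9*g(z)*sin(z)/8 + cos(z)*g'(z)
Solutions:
 g(z) = C1/cos(z)^(9/8)


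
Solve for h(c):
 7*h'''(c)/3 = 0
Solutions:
 h(c) = C1 + C2*c + C3*c^2


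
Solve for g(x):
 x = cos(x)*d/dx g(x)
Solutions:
 g(x) = C1 + Integral(x/cos(x), x)


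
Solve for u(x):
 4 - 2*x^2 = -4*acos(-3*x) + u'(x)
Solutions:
 u(x) = C1 - 2*x^3/3 + 4*x*acos(-3*x) + 4*x + 4*sqrt(1 - 9*x^2)/3


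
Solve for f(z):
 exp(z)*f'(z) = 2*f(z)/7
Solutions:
 f(z) = C1*exp(-2*exp(-z)/7)


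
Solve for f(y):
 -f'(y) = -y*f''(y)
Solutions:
 f(y) = C1 + C2*y^2


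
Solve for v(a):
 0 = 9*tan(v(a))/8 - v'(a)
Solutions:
 v(a) = pi - asin(C1*exp(9*a/8))
 v(a) = asin(C1*exp(9*a/8))


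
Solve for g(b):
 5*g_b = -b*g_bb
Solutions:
 g(b) = C1 + C2/b^4


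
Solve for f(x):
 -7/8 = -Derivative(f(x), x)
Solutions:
 f(x) = C1 + 7*x/8


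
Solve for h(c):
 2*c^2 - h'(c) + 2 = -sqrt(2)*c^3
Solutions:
 h(c) = C1 + sqrt(2)*c^4/4 + 2*c^3/3 + 2*c


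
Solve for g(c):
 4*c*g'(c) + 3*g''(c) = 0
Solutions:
 g(c) = C1 + C2*erf(sqrt(6)*c/3)


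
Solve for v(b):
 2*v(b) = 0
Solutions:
 v(b) = 0


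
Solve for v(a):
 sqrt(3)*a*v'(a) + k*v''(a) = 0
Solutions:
 v(a) = C1 + C2*sqrt(k)*erf(sqrt(2)*3^(1/4)*a*sqrt(1/k)/2)


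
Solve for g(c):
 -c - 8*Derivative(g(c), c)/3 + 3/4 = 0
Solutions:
 g(c) = C1 - 3*c^2/16 + 9*c/32


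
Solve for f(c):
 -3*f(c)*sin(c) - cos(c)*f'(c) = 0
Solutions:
 f(c) = C1*cos(c)^3


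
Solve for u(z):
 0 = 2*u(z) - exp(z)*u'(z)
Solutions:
 u(z) = C1*exp(-2*exp(-z))


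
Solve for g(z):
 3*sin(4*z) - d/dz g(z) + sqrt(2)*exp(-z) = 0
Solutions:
 g(z) = C1 - 3*cos(4*z)/4 - sqrt(2)*exp(-z)


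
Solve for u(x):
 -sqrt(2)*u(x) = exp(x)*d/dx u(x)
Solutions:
 u(x) = C1*exp(sqrt(2)*exp(-x))


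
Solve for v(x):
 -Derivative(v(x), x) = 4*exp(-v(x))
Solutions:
 v(x) = log(C1 - 4*x)


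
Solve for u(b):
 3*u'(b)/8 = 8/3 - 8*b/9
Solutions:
 u(b) = C1 - 32*b^2/27 + 64*b/9


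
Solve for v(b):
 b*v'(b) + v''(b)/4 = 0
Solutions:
 v(b) = C1 + C2*erf(sqrt(2)*b)


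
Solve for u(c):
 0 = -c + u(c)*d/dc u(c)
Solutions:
 u(c) = -sqrt(C1 + c^2)
 u(c) = sqrt(C1 + c^2)


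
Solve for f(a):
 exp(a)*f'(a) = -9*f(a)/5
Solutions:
 f(a) = C1*exp(9*exp(-a)/5)


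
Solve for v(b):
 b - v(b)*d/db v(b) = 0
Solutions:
 v(b) = -sqrt(C1 + b^2)
 v(b) = sqrt(C1 + b^2)


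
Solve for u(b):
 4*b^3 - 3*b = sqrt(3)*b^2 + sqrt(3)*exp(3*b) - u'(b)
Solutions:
 u(b) = C1 - b^4 + sqrt(3)*b^3/3 + 3*b^2/2 + sqrt(3)*exp(3*b)/3


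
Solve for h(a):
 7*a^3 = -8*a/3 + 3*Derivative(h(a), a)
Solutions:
 h(a) = C1 + 7*a^4/12 + 4*a^2/9


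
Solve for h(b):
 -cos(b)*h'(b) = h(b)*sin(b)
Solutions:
 h(b) = C1*cos(b)


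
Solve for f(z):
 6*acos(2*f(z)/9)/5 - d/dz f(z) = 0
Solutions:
 Integral(1/acos(2*_y/9), (_y, f(z))) = C1 + 6*z/5


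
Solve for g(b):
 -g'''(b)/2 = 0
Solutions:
 g(b) = C1 + C2*b + C3*b^2


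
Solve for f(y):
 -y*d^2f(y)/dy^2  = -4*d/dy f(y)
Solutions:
 f(y) = C1 + C2*y^5


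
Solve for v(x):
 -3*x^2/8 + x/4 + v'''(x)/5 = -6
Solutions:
 v(x) = C1 + C2*x + C3*x^2 + x^5/32 - 5*x^4/96 - 5*x^3


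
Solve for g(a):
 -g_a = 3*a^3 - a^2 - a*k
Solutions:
 g(a) = C1 - 3*a^4/4 + a^3/3 + a^2*k/2


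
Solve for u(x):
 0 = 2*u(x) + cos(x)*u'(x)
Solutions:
 u(x) = C1*(sin(x) - 1)/(sin(x) + 1)


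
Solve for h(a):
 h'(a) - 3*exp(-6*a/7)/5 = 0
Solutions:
 h(a) = C1 - 7*exp(-6*a/7)/10


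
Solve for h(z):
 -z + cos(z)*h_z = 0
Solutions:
 h(z) = C1 + Integral(z/cos(z), z)


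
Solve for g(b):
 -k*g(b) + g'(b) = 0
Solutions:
 g(b) = C1*exp(b*k)


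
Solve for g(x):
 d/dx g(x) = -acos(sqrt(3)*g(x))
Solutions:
 Integral(1/acos(sqrt(3)*_y), (_y, g(x))) = C1 - x


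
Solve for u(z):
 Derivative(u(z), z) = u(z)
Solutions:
 u(z) = C1*exp(z)


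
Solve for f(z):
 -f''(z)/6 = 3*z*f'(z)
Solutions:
 f(z) = C1 + C2*erf(3*z)


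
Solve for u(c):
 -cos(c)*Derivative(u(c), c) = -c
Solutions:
 u(c) = C1 + Integral(c/cos(c), c)


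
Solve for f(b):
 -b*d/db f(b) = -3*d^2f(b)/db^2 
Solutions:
 f(b) = C1 + C2*erfi(sqrt(6)*b/6)


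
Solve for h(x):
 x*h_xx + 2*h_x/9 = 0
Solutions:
 h(x) = C1 + C2*x^(7/9)


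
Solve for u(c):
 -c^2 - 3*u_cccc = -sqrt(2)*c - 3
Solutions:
 u(c) = C1 + C2*c + C3*c^2 + C4*c^3 - c^6/1080 + sqrt(2)*c^5/360 + c^4/24


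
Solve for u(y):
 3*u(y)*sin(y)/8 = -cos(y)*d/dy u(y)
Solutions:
 u(y) = C1*cos(y)^(3/8)


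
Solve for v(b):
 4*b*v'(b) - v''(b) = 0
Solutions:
 v(b) = C1 + C2*erfi(sqrt(2)*b)


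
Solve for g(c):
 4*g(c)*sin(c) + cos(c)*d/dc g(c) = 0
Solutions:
 g(c) = C1*cos(c)^4


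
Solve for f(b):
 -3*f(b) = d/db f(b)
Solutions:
 f(b) = C1*exp(-3*b)


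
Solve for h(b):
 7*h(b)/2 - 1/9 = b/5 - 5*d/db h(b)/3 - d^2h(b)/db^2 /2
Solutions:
 h(b) = 2*b/35 + (C1*sin(sqrt(38)*b/3) + C2*cos(sqrt(38)*b/3))*exp(-5*b/3) + 2/441


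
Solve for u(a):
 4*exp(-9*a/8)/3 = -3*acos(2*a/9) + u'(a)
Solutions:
 u(a) = C1 + 3*a*acos(2*a/9) - 3*sqrt(81 - 4*a^2)/2 - 32*exp(-9*a/8)/27


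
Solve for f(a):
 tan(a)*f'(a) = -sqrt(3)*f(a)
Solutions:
 f(a) = C1/sin(a)^(sqrt(3))


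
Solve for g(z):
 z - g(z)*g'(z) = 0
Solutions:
 g(z) = -sqrt(C1 + z^2)
 g(z) = sqrt(C1 + z^2)


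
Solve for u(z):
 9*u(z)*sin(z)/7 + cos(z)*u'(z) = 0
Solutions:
 u(z) = C1*cos(z)^(9/7)


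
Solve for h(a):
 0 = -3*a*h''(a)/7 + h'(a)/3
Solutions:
 h(a) = C1 + C2*a^(16/9)


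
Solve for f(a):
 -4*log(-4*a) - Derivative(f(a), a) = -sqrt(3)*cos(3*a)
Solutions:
 f(a) = C1 - 4*a*log(-a) - 8*a*log(2) + 4*a + sqrt(3)*sin(3*a)/3


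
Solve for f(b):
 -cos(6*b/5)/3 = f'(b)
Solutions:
 f(b) = C1 - 5*sin(6*b/5)/18


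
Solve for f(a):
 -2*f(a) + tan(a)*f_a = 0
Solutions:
 f(a) = C1*sin(a)^2


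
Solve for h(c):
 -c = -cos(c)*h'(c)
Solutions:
 h(c) = C1 + Integral(c/cos(c), c)


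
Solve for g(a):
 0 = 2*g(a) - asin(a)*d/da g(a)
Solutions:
 g(a) = C1*exp(2*Integral(1/asin(a), a))


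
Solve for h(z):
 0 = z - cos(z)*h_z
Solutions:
 h(z) = C1 + Integral(z/cos(z), z)


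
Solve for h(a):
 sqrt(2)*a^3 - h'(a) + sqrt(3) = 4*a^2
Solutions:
 h(a) = C1 + sqrt(2)*a^4/4 - 4*a^3/3 + sqrt(3)*a


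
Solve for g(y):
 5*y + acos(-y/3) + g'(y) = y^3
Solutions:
 g(y) = C1 + y^4/4 - 5*y^2/2 - y*acos(-y/3) - sqrt(9 - y^2)


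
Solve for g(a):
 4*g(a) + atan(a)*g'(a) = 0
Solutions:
 g(a) = C1*exp(-4*Integral(1/atan(a), a))


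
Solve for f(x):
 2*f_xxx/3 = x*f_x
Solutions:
 f(x) = C1 + Integral(C2*airyai(2^(2/3)*3^(1/3)*x/2) + C3*airybi(2^(2/3)*3^(1/3)*x/2), x)


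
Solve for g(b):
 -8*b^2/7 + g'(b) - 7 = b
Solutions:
 g(b) = C1 + 8*b^3/21 + b^2/2 + 7*b


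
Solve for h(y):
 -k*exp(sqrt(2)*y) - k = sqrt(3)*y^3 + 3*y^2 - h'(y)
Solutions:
 h(y) = C1 + k*y + sqrt(2)*k*exp(sqrt(2)*y)/2 + sqrt(3)*y^4/4 + y^3


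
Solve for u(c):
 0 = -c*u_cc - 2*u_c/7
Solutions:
 u(c) = C1 + C2*c^(5/7)


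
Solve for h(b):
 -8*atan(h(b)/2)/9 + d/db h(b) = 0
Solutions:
 Integral(1/atan(_y/2), (_y, h(b))) = C1 + 8*b/9


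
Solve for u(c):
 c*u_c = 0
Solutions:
 u(c) = C1


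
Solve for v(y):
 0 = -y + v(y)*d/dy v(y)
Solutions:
 v(y) = -sqrt(C1 + y^2)
 v(y) = sqrt(C1 + y^2)


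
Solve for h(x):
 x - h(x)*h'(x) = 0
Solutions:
 h(x) = -sqrt(C1 + x^2)
 h(x) = sqrt(C1 + x^2)


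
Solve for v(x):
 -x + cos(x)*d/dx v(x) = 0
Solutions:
 v(x) = C1 + Integral(x/cos(x), x)


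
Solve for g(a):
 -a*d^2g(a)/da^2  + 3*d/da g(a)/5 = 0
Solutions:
 g(a) = C1 + C2*a^(8/5)


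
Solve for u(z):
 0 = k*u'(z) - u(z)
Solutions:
 u(z) = C1*exp(z/k)


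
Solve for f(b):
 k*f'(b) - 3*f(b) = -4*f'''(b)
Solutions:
 f(b) = C1*exp(b*(-k/((-3^(1/3) + 3^(5/6)*I)*(sqrt(3)*sqrt(k^3 + 243) + 27)^(1/3)) - 3^(1/3)*(sqrt(3)*sqrt(k^3 + 243) + 27)^(1/3)/12 + 3^(5/6)*I*(sqrt(3)*sqrt(k^3 + 243) + 27)^(1/3)/12)) + C2*exp(b*(k/((3^(1/3) + 3^(5/6)*I)*(sqrt(3)*sqrt(k^3 + 243) + 27)^(1/3)) - 3^(1/3)*(sqrt(3)*sqrt(k^3 + 243) + 27)^(1/3)/12 - 3^(5/6)*I*(sqrt(3)*sqrt(k^3 + 243) + 27)^(1/3)/12)) + C3*exp(3^(1/3)*b*(-3^(1/3)*k/(sqrt(3)*sqrt(k^3 + 243) + 27)^(1/3) + (sqrt(3)*sqrt(k^3 + 243) + 27)^(1/3))/6)


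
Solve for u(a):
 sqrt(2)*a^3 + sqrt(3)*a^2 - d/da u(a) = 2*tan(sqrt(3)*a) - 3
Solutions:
 u(a) = C1 + sqrt(2)*a^4/4 + sqrt(3)*a^3/3 + 3*a + 2*sqrt(3)*log(cos(sqrt(3)*a))/3


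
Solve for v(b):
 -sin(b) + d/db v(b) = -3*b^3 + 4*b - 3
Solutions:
 v(b) = C1 - 3*b^4/4 + 2*b^2 - 3*b - cos(b)


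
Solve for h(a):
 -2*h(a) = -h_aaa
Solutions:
 h(a) = C3*exp(2^(1/3)*a) + (C1*sin(2^(1/3)*sqrt(3)*a/2) + C2*cos(2^(1/3)*sqrt(3)*a/2))*exp(-2^(1/3)*a/2)


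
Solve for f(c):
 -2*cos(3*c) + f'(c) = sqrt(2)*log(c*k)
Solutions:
 f(c) = C1 + sqrt(2)*c*(log(c*k) - 1) + 2*sin(3*c)/3


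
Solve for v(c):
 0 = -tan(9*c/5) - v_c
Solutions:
 v(c) = C1 + 5*log(cos(9*c/5))/9


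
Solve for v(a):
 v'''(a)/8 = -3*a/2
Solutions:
 v(a) = C1 + C2*a + C3*a^2 - a^4/2


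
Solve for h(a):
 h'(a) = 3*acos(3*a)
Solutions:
 h(a) = C1 + 3*a*acos(3*a) - sqrt(1 - 9*a^2)


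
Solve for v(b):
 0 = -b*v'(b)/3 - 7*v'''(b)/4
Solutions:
 v(b) = C1 + Integral(C2*airyai(-42^(2/3)*b/21) + C3*airybi(-42^(2/3)*b/21), b)


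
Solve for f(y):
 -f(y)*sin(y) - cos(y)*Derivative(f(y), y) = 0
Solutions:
 f(y) = C1*cos(y)


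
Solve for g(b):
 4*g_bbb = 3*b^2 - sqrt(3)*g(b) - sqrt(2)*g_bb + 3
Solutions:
 g(b) = C1*exp(b*(-2*sqrt(2) + 2^(2/3)/(sqrt(2) + 108*sqrt(3) + sqrt(-2 + (sqrt(2) + 108*sqrt(3))^2))^(1/3) + 2^(1/3)*(sqrt(2) + 108*sqrt(3) + sqrt(-2 + (sqrt(2) + 108*sqrt(3))^2))^(1/3))/24)*sin(2^(1/3)*sqrt(3)*b*(-(sqrt(2) + 108*sqrt(3) + sqrt(-2 + (sqrt(2) + 108*sqrt(3))^2))^(1/3) + 2^(1/3)/(sqrt(2) + 108*sqrt(3) + sqrt(-2 + (sqrt(2) + 108*sqrt(3))^2))^(1/3))/24) + C2*exp(b*(-2*sqrt(2) + 2^(2/3)/(sqrt(2) + 108*sqrt(3) + sqrt(-2 + (sqrt(2) + 108*sqrt(3))^2))^(1/3) + 2^(1/3)*(sqrt(2) + 108*sqrt(3) + sqrt(-2 + (sqrt(2) + 108*sqrt(3))^2))^(1/3))/24)*cos(2^(1/3)*sqrt(3)*b*(-(sqrt(2) + 108*sqrt(3) + sqrt(-2 + (sqrt(2) + 108*sqrt(3))^2))^(1/3) + 2^(1/3)/(sqrt(2) + 108*sqrt(3) + sqrt(-2 + (sqrt(2) + 108*sqrt(3))^2))^(1/3))/24) + C3*exp(-b*(2^(2/3)/(sqrt(2) + 108*sqrt(3) + sqrt(-2 + (sqrt(2) + 108*sqrt(3))^2))^(1/3) + sqrt(2) + 2^(1/3)*(sqrt(2) + 108*sqrt(3) + sqrt(-2 + (sqrt(2) + 108*sqrt(3))^2))^(1/3))/12) + sqrt(3)*b^2 - 2*sqrt(2) + sqrt(3)


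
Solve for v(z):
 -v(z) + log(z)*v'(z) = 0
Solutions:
 v(z) = C1*exp(li(z))


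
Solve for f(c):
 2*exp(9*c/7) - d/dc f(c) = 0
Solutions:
 f(c) = C1 + 14*exp(9*c/7)/9


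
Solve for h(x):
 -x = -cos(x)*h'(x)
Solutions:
 h(x) = C1 + Integral(x/cos(x), x)


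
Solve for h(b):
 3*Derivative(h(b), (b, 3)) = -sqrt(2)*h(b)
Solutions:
 h(b) = C3*exp(-2^(1/6)*3^(2/3)*b/3) + (C1*sin(6^(1/6)*b/2) + C2*cos(6^(1/6)*b/2))*exp(2^(1/6)*3^(2/3)*b/6)


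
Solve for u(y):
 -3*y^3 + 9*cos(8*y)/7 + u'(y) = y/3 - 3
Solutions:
 u(y) = C1 + 3*y^4/4 + y^2/6 - 3*y - 9*sin(8*y)/56


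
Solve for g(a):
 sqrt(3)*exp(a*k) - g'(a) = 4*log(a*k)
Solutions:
 g(a) = C1 - 4*a*log(a*k) + 4*a + Piecewise((sqrt(3)*exp(a*k)/k, Ne(k, 0)), (sqrt(3)*a, True))


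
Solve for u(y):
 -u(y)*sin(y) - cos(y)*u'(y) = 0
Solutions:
 u(y) = C1*cos(y)


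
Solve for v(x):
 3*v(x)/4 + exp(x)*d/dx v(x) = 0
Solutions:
 v(x) = C1*exp(3*exp(-x)/4)


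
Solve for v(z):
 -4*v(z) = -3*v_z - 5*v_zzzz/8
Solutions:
 v(z) = C1*exp(z*(-10^(2/3)*(19 + 3*sqrt(129))^(1/3) + 20*10^(1/3)/(19 + 3*sqrt(129))^(1/3) + 20)/30)*sin(10^(1/3)*sqrt(3)*z*(20/(19 + 3*sqrt(129))^(1/3) + 10^(1/3)*(19 + 3*sqrt(129))^(1/3))/30) + C2*exp(z*(-10^(2/3)*(19 + 3*sqrt(129))^(1/3) + 20*10^(1/3)/(19 + 3*sqrt(129))^(1/3) + 20)/30)*cos(10^(1/3)*sqrt(3)*z*(20/(19 + 3*sqrt(129))^(1/3) + 10^(1/3)*(19 + 3*sqrt(129))^(1/3))/30) + C3*exp(-2*z) + C4*exp(z*(-20*10^(1/3)/(19 + 3*sqrt(129))^(1/3) + 10 + 10^(2/3)*(19 + 3*sqrt(129))^(1/3))/15)


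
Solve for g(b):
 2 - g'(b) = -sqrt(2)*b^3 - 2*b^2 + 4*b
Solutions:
 g(b) = C1 + sqrt(2)*b^4/4 + 2*b^3/3 - 2*b^2 + 2*b


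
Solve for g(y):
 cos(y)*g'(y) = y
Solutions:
 g(y) = C1 + Integral(y/cos(y), y)


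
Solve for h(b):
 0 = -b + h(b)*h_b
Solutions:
 h(b) = -sqrt(C1 + b^2)
 h(b) = sqrt(C1 + b^2)


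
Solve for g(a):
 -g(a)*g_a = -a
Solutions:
 g(a) = -sqrt(C1 + a^2)
 g(a) = sqrt(C1 + a^2)


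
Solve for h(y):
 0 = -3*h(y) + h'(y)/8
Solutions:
 h(y) = C1*exp(24*y)


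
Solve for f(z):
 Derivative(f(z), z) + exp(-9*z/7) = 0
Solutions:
 f(z) = C1 + 7*exp(-9*z/7)/9


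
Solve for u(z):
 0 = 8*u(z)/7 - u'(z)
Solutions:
 u(z) = C1*exp(8*z/7)


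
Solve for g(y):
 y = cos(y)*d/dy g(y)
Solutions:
 g(y) = C1 + Integral(y/cos(y), y)


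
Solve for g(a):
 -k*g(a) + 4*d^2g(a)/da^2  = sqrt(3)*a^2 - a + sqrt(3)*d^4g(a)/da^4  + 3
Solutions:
 g(a) = C1*exp(-3^(3/4)*a*sqrt(2 - sqrt(-sqrt(3)*k + 4))/3) + C2*exp(3^(3/4)*a*sqrt(2 - sqrt(-sqrt(3)*k + 4))/3) + C3*exp(-3^(3/4)*a*sqrt(sqrt(-sqrt(3)*k + 4) + 2)/3) + C4*exp(3^(3/4)*a*sqrt(sqrt(-sqrt(3)*k + 4) + 2)/3) - sqrt(3)*a^2/k + a/k - 3/k - 8*sqrt(3)/k^2


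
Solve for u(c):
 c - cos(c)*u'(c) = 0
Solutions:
 u(c) = C1 + Integral(c/cos(c), c)


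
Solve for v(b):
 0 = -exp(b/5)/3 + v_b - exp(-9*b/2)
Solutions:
 v(b) = C1 + 5*exp(b/5)/3 - 2*exp(-9*b/2)/9


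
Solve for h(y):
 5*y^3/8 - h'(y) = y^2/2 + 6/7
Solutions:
 h(y) = C1 + 5*y^4/32 - y^3/6 - 6*y/7


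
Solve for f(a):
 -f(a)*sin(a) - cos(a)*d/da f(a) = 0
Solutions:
 f(a) = C1*cos(a)


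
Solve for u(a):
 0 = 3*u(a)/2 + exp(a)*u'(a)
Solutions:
 u(a) = C1*exp(3*exp(-a)/2)


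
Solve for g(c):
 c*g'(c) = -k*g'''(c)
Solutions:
 g(c) = C1 + Integral(C2*airyai(c*(-1/k)^(1/3)) + C3*airybi(c*(-1/k)^(1/3)), c)


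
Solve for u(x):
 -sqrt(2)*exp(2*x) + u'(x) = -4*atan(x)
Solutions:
 u(x) = C1 - 4*x*atan(x) + sqrt(2)*exp(2*x)/2 + 2*log(x^2 + 1)


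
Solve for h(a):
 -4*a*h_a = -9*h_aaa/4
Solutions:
 h(a) = C1 + Integral(C2*airyai(2*6^(1/3)*a/3) + C3*airybi(2*6^(1/3)*a/3), a)


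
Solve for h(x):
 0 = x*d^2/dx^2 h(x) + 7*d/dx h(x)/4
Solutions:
 h(x) = C1 + C2/x^(3/4)


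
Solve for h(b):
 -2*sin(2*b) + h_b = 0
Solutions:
 h(b) = C1 - cos(2*b)


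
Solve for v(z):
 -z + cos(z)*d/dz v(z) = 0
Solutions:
 v(z) = C1 + Integral(z/cos(z), z)


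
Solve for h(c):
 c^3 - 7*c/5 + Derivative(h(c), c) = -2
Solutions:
 h(c) = C1 - c^4/4 + 7*c^2/10 - 2*c


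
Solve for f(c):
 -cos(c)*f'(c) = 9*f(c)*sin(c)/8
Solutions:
 f(c) = C1*cos(c)^(9/8)


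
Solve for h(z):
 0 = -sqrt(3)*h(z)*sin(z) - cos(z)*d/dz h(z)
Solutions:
 h(z) = C1*cos(z)^(sqrt(3))


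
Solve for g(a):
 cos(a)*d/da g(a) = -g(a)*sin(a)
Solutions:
 g(a) = C1*cos(a)


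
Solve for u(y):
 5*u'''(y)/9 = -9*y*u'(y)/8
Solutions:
 u(y) = C1 + Integral(C2*airyai(-3*3^(1/3)*5^(2/3)*y/10) + C3*airybi(-3*3^(1/3)*5^(2/3)*y/10), y)


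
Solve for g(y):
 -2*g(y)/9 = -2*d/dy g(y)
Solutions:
 g(y) = C1*exp(y/9)


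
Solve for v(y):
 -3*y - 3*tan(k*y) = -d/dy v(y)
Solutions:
 v(y) = C1 + 3*y^2/2 + 3*Piecewise((-log(cos(k*y))/k, Ne(k, 0)), (0, True))


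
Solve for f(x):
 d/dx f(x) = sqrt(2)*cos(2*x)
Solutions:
 f(x) = C1 + sqrt(2)*sin(2*x)/2


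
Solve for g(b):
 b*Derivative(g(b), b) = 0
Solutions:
 g(b) = C1


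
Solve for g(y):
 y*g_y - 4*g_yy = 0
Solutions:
 g(y) = C1 + C2*erfi(sqrt(2)*y/4)


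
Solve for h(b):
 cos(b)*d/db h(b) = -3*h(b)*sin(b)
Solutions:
 h(b) = C1*cos(b)^3


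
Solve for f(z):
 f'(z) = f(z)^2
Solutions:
 f(z) = -1/(C1 + z)


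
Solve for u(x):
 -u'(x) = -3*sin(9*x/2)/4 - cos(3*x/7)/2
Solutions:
 u(x) = C1 + 7*sin(3*x/7)/6 - cos(9*x/2)/6


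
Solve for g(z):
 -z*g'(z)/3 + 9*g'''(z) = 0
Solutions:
 g(z) = C1 + Integral(C2*airyai(z/3) + C3*airybi(z/3), z)


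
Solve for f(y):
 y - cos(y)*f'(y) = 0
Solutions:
 f(y) = C1 + Integral(y/cos(y), y)


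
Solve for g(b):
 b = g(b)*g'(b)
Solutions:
 g(b) = -sqrt(C1 + b^2)
 g(b) = sqrt(C1 + b^2)


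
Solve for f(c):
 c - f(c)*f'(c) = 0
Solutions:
 f(c) = -sqrt(C1 + c^2)
 f(c) = sqrt(C1 + c^2)


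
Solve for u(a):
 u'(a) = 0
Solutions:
 u(a) = C1


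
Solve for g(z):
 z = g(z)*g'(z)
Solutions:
 g(z) = -sqrt(C1 + z^2)
 g(z) = sqrt(C1 + z^2)


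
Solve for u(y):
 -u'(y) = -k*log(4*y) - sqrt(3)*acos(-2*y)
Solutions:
 u(y) = C1 + k*y*(log(y) - 1) + 2*k*y*log(2) + sqrt(3)*(y*acos(-2*y) + sqrt(1 - 4*y^2)/2)


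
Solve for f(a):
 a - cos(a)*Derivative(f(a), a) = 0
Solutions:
 f(a) = C1 + Integral(a/cos(a), a)


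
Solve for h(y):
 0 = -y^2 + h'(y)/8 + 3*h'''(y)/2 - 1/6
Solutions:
 h(y) = C1 + C2*sin(sqrt(3)*y/6) + C3*cos(sqrt(3)*y/6) + 8*y^3/3 - 572*y/3


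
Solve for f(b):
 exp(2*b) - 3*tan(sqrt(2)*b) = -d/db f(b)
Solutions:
 f(b) = C1 - exp(2*b)/2 - 3*sqrt(2)*log(cos(sqrt(2)*b))/2


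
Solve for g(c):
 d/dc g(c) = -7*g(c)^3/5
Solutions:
 g(c) = -sqrt(10)*sqrt(-1/(C1 - 7*c))/2
 g(c) = sqrt(10)*sqrt(-1/(C1 - 7*c))/2


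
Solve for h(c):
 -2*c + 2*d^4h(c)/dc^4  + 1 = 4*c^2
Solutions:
 h(c) = C1 + C2*c + C3*c^2 + C4*c^3 + c^6/180 + c^5/120 - c^4/48


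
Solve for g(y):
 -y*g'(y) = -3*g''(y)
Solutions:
 g(y) = C1 + C2*erfi(sqrt(6)*y/6)


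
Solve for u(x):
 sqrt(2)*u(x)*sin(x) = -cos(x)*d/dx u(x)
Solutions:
 u(x) = C1*cos(x)^(sqrt(2))


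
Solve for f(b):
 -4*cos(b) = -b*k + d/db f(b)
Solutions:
 f(b) = C1 + b^2*k/2 - 4*sin(b)


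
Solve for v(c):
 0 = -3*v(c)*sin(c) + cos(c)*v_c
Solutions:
 v(c) = C1/cos(c)^3


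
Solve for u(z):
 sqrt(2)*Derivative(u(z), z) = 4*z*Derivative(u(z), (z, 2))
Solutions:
 u(z) = C1 + C2*z^(sqrt(2)/4 + 1)


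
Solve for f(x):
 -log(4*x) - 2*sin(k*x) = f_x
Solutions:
 f(x) = C1 - x*log(x) - 2*x*log(2) + x - 2*Piecewise((-cos(k*x)/k, Ne(k, 0)), (0, True))


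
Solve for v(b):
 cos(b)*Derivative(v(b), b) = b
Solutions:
 v(b) = C1 + Integral(b/cos(b), b)


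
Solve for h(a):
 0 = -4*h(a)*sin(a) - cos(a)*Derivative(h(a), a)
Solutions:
 h(a) = C1*cos(a)^4


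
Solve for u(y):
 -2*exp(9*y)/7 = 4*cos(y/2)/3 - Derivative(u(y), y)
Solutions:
 u(y) = C1 + 2*exp(9*y)/63 + 8*sin(y/2)/3


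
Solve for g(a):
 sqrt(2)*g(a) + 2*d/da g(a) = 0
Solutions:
 g(a) = C1*exp(-sqrt(2)*a/2)


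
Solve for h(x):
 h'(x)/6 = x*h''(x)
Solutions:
 h(x) = C1 + C2*x^(7/6)


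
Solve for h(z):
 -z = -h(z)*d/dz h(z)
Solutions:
 h(z) = -sqrt(C1 + z^2)
 h(z) = sqrt(C1 + z^2)


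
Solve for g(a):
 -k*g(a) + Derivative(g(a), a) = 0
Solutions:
 g(a) = C1*exp(a*k)


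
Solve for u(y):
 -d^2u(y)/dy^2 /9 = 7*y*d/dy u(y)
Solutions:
 u(y) = C1 + C2*erf(3*sqrt(14)*y/2)


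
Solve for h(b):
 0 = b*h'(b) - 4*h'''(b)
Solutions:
 h(b) = C1 + Integral(C2*airyai(2^(1/3)*b/2) + C3*airybi(2^(1/3)*b/2), b)


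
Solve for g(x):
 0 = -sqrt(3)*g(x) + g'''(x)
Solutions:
 g(x) = C3*exp(3^(1/6)*x) + (C1*sin(3^(2/3)*x/2) + C2*cos(3^(2/3)*x/2))*exp(-3^(1/6)*x/2)


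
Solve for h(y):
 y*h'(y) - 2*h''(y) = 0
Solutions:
 h(y) = C1 + C2*erfi(y/2)


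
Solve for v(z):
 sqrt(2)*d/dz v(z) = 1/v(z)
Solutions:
 v(z) = -sqrt(C1 + sqrt(2)*z)
 v(z) = sqrt(C1 + sqrt(2)*z)


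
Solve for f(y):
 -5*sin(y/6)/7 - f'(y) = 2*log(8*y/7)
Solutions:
 f(y) = C1 - 2*y*log(y) - 6*y*log(2) + 2*y + 2*y*log(7) + 30*cos(y/6)/7


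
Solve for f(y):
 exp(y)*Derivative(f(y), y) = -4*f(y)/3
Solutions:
 f(y) = C1*exp(4*exp(-y)/3)


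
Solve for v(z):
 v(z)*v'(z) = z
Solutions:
 v(z) = -sqrt(C1 + z^2)
 v(z) = sqrt(C1 + z^2)


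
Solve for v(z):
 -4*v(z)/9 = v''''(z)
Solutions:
 v(z) = (C1*sin(sqrt(3)*z/3) + C2*cos(sqrt(3)*z/3))*exp(-sqrt(3)*z/3) + (C3*sin(sqrt(3)*z/3) + C4*cos(sqrt(3)*z/3))*exp(sqrt(3)*z/3)


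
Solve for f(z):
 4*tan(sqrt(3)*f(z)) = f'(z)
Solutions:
 f(z) = sqrt(3)*(pi - asin(C1*exp(4*sqrt(3)*z)))/3
 f(z) = sqrt(3)*asin(C1*exp(4*sqrt(3)*z))/3


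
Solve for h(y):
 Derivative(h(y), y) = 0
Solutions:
 h(y) = C1


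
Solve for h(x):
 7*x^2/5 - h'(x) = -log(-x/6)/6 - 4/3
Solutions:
 h(x) = C1 + 7*x^3/15 + x*log(-x)/6 + x*(7 - log(6))/6


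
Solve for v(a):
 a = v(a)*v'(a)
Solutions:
 v(a) = -sqrt(C1 + a^2)
 v(a) = sqrt(C1 + a^2)


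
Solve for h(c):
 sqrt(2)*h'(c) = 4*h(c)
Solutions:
 h(c) = C1*exp(2*sqrt(2)*c)


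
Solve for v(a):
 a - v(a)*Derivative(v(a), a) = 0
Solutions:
 v(a) = -sqrt(C1 + a^2)
 v(a) = sqrt(C1 + a^2)


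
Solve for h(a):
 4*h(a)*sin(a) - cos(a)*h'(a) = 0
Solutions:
 h(a) = C1/cos(a)^4


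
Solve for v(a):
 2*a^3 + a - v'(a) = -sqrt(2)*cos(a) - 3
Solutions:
 v(a) = C1 + a^4/2 + a^2/2 + 3*a + sqrt(2)*sin(a)


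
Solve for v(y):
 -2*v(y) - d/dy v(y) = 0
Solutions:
 v(y) = C1*exp(-2*y)


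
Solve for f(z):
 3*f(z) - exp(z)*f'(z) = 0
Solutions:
 f(z) = C1*exp(-3*exp(-z))


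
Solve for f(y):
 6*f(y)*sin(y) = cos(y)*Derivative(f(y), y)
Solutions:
 f(y) = C1/cos(y)^6


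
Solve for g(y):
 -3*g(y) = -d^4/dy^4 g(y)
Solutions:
 g(y) = C1*exp(-3^(1/4)*y) + C2*exp(3^(1/4)*y) + C3*sin(3^(1/4)*y) + C4*cos(3^(1/4)*y)


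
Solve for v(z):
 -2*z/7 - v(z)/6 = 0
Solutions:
 v(z) = -12*z/7


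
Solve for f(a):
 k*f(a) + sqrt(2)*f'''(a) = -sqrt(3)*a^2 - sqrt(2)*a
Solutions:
 f(a) = C1*exp(2^(5/6)*a*(-k)^(1/3)/2) + C2*exp(2^(5/6)*a*(-k)^(1/3)*(-1 + sqrt(3)*I)/4) + C3*exp(-2^(5/6)*a*(-k)^(1/3)*(1 + sqrt(3)*I)/4) - sqrt(3)*a^2/k - sqrt(2)*a/k


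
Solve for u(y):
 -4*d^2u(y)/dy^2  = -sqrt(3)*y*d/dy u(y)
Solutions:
 u(y) = C1 + C2*erfi(sqrt(2)*3^(1/4)*y/4)


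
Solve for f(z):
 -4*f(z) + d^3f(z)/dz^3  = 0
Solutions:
 f(z) = C3*exp(2^(2/3)*z) + (C1*sin(2^(2/3)*sqrt(3)*z/2) + C2*cos(2^(2/3)*sqrt(3)*z/2))*exp(-2^(2/3)*z/2)


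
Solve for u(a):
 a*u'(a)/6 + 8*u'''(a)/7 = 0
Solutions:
 u(a) = C1 + Integral(C2*airyai(-6^(2/3)*7^(1/3)*a/12) + C3*airybi(-6^(2/3)*7^(1/3)*a/12), a)


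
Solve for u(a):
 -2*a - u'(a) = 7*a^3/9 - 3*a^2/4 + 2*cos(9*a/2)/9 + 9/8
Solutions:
 u(a) = C1 - 7*a^4/36 + a^3/4 - a^2 - 9*a/8 - 4*sin(9*a/2)/81


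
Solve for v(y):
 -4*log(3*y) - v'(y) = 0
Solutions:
 v(y) = C1 - 4*y*log(y) - y*log(81) + 4*y


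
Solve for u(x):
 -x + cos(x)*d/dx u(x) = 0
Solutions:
 u(x) = C1 + Integral(x/cos(x), x)


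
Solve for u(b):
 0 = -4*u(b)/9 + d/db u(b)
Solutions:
 u(b) = C1*exp(4*b/9)


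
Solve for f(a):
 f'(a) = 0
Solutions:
 f(a) = C1


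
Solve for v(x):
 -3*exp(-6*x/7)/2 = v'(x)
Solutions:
 v(x) = C1 + 7*exp(-6*x/7)/4


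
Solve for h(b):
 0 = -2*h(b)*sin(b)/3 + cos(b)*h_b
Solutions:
 h(b) = C1/cos(b)^(2/3)


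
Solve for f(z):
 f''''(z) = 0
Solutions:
 f(z) = C1 + C2*z + C3*z^2 + C4*z^3


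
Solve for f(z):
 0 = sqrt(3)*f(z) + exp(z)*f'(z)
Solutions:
 f(z) = C1*exp(sqrt(3)*exp(-z))


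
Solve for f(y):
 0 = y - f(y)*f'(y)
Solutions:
 f(y) = -sqrt(C1 + y^2)
 f(y) = sqrt(C1 + y^2)


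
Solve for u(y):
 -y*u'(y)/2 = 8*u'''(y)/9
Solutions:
 u(y) = C1 + Integral(C2*airyai(-6^(2/3)*y/4) + C3*airybi(-6^(2/3)*y/4), y)


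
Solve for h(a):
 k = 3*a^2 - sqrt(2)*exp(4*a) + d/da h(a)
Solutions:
 h(a) = C1 - a^3 + a*k + sqrt(2)*exp(4*a)/4


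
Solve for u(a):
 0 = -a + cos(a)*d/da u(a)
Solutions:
 u(a) = C1 + Integral(a/cos(a), a)


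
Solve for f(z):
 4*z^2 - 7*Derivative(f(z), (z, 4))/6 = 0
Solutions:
 f(z) = C1 + C2*z + C3*z^2 + C4*z^3 + z^6/105


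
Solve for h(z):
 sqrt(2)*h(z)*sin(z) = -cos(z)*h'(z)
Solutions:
 h(z) = C1*cos(z)^(sqrt(2))


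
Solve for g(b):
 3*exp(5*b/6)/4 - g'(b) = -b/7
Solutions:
 g(b) = C1 + b^2/14 + 9*exp(5*b/6)/10


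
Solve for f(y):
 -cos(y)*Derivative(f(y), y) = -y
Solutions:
 f(y) = C1 + Integral(y/cos(y), y)


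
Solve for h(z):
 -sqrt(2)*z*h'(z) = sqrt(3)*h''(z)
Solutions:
 h(z) = C1 + C2*erf(6^(3/4)*z/6)


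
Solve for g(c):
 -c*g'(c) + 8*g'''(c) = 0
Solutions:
 g(c) = C1 + Integral(C2*airyai(c/2) + C3*airybi(c/2), c)


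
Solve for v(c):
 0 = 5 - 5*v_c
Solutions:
 v(c) = C1 + c


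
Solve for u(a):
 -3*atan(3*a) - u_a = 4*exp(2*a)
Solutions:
 u(a) = C1 - 3*a*atan(3*a) - 2*exp(2*a) + log(9*a^2 + 1)/2


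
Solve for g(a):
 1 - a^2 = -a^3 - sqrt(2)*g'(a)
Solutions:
 g(a) = C1 - sqrt(2)*a^4/8 + sqrt(2)*a^3/6 - sqrt(2)*a/2


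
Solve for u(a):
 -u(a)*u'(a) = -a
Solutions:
 u(a) = -sqrt(C1 + a^2)
 u(a) = sqrt(C1 + a^2)


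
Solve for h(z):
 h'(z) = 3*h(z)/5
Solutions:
 h(z) = C1*exp(3*z/5)


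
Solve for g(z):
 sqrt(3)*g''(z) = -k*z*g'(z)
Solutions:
 g(z) = Piecewise((-sqrt(2)*3^(1/4)*sqrt(pi)*C1*erf(sqrt(2)*3^(3/4)*sqrt(k)*z/6)/(2*sqrt(k)) - C2, (k > 0) | (k < 0)), (-C1*z - C2, True))


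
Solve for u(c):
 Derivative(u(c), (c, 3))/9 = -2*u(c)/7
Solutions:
 u(c) = C3*exp(c*(-18^(1/3)*7^(2/3) + 3*2^(1/3)*21^(2/3))/28)*sin(3*2^(1/3)*3^(1/6)*7^(2/3)*c/14) + C4*exp(c*(-18^(1/3)*7^(2/3) + 3*2^(1/3)*21^(2/3))/28)*cos(3*2^(1/3)*3^(1/6)*7^(2/3)*c/14) + C5*exp(-c*(18^(1/3)*7^(2/3) + 3*2^(1/3)*21^(2/3))/28) + (C1*sin(3*2^(1/3)*3^(1/6)*7^(2/3)*c/14) + C2*cos(3*2^(1/3)*3^(1/6)*7^(2/3)*c/14))*exp(18^(1/3)*7^(2/3)*c/14)


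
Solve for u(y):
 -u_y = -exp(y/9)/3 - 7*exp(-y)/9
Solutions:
 u(y) = C1 + 3*exp(y/9) - 7*exp(-y)/9


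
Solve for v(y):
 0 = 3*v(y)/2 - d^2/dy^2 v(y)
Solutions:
 v(y) = C1*exp(-sqrt(6)*y/2) + C2*exp(sqrt(6)*y/2)


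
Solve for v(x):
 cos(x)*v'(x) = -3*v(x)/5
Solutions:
 v(x) = C1*(sin(x) - 1)^(3/10)/(sin(x) + 1)^(3/10)


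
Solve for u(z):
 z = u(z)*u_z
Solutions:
 u(z) = -sqrt(C1 + z^2)
 u(z) = sqrt(C1 + z^2)
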